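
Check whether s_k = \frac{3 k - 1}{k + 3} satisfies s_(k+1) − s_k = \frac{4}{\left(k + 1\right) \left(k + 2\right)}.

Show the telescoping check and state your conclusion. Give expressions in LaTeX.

s_(k+1) = (3*k + 2)/(k + 4)
s_(k+1) − s_k = 10/(k**2 + 7*k + 12)
(s_(k+1) − s_k) − t_k = 2*(3*k**2 + k - 14)/(k**4 + 10*k**3 + 35*k**2 + 50*k + 24)

Invalid: residual \frac{2 \left(3 k^{2} + k - 14\right)}{k^{4} + 10 k^{3} + 35 k^{2} + 50 k + 24} ≠ 0.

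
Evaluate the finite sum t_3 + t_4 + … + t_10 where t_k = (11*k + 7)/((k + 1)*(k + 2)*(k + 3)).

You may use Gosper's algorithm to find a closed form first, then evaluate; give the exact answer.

Σ = 19/15

Step 1: r(k) = (k + 1)*(11*k + 18)/((k + 4)*(11*k + 7)).
So A=k + 1 and B=k + 4, with C=k + 7/11.
Need (k + 1)·f(k+1) − (k + 3)·f(k) = k + 7/11.
Degrees (1,1,1) ⇒ d ≤ 2.
A polynomial solution: f(k) = k*(9*k + 5)/22.
Then R = B(k−1)f/C = k*(k + 3)*(9*k + 5)/(2*(11*k + 7)), so s_k = R(k)·t_k = k*(9*k + 5)/(2*(k + 1)*(k + 2)).
Δs = (11*k + 7)/(k**3 + 6*k**2 + 11*k + 6), as required.
Σ_(k=3)^(10) t_k = s_(11) − s_(3) = 11/3 − (12/5) = 19/15.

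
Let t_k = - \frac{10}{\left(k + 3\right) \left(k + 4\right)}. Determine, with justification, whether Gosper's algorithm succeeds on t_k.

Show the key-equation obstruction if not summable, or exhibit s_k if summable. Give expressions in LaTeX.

The ratio is (k + 3)/(k + 5).
A = k + 3, B = k + 5, C = 1.
f must satisfy (k + 3)·f(k+1) − (k + 4)·f(k) = 1.
Bound: deg f ≤ 1.
A polynomial solution: f(k) = k/3.
Get s_k = R·t_k = -10*k/(3*k + 9) with R(k) = B(k−1)f(k)/C(k) = k*(k + 4)/3.
s_(k+1) − s_k = -10/(k**2 + 7*k + 12) = t_k.

Yes. s_k = - \frac{10 k}{3 k + 9}.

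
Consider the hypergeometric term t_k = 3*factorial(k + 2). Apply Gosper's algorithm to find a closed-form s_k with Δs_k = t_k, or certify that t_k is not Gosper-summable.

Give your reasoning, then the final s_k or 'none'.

Compute t_(k+1)/t_k: get k + 3.
So A=k + 3 and B=1, with C=1.
Key eq: (k + 3)·f(k+1) = (1)·f(k) + (1).
Degrees (1,0,0) ⇒ d ≤ -1.
deg f ≤ -1 is impossible — no certificate.

none — t_k is not Gosper-summable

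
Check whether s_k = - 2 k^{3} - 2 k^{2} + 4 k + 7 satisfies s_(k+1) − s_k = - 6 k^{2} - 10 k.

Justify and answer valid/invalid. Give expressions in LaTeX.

valid; difference matches t_k

s_(k+1) = -2*k**3 - 8*k**2 - 6*k + 7
s_(k+1) − s_k = 2*k*(-3*k - 5)
(s_(k+1) − s_k) − t_k = 0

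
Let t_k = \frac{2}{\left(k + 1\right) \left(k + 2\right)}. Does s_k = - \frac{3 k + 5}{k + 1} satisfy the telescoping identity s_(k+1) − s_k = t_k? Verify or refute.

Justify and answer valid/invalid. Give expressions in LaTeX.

Valid: the claim telescopes to t_k.

s_(k+1) = (-3*k - 8)/(k + 2)
s_(k+1) − s_k = 2/(k**2 + 3*k + 2)
(s_(k+1) − s_k) − t_k = 0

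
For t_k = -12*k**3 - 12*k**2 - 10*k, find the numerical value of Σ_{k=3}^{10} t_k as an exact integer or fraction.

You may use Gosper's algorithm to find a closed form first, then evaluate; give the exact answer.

Σ = -41272

Ratio r(k) = (6*k**3 + 24*k**2 + 35*k + 17)/(k*(6*k**2 + 6*k + 5)).
Factor: A=1; B=1; C=k**3 + k**2 + 5*k/6.
Need (1)·f(k+1) − (1)·f(k) = k**3 + k**2 + 5*k/6.
Degrees (0,0,3) ⇒ d ≤ 4.
Match coefficients ⇒ f(k) = k*(k - 1)*(3*k**2 + k + 3)/12.
Get s_k = R·t_k = k*(-3*k**3 + 2*k**2 - 2*k + 3) with R(k) = B(k−1)f(k)/C(k) = (k - 1)*(3*k**2 + k + 3)/(2*(6*k**2 + 6*k + 5)).
Check: Δs_k = 2*k*(-6*k**2 - 6*k - 5). ✓
Telescoping: Σ = s_(11) − s_(3) = -41470 − (-198) = -41272.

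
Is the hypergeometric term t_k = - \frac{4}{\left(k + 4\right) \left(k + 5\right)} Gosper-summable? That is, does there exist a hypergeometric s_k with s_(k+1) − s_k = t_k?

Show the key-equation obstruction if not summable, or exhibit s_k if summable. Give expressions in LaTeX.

t_(k+1)/t_k = (k + 4)/(k + 6).
Normal form (A,B,C) = (k + 4, k + 6, 1).
Solve (k + 4)·f(k+1) − (k + 5)·f(k) = 1.
deg f ≤ 1 (via 1,1,0).
A polynomial solution: f(k) = k/4.
R(k) = B(k−1)·f(k)/C(k) = k*(k + 5)/4; s_k = R·t_k = -k/(k + 4).
s_(k+1) − s_k = -4/(k**2 + 9*k + 20) = t_k.

Yes. s_k = - \frac{k}{k + 4}.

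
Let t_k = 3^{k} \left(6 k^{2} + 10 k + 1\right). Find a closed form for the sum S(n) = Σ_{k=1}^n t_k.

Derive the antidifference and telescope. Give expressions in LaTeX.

r(k) = 3*(6*k**2 + 22*k + 17)/(6*k**2 + 10*k + 1) after simplifying.
Normal form (A,B,C) = (3, 1, k**2 + 5*k/3 + 1/6).
Need (3)·f(k+1) − (1)·f(k) = k**2 + 5*k/3 + 1/6.
deg f ≤ 2 (via 0,0,2).
A polynomial solution: f(k) = (3*k**2 - 4*k + 2)/6.
R(k) = B(k−1)·f(k)/C(k) = (3*k**2 - 4*k + 2)/(6*k**2 + 10*k + 1); s_k = R·t_k = 3**k*(3*k**2 - 4*k + 2).
s_(k+1) − s_k = 3**k*(6*k**2 + 10*k + 1) = t_k.
s_(n+1) = 3**(n + 1)*(3*n**2 + 2*n + 1) and s_(1) = 3, so S(n) = 9*3**n*n**2 + 6*3**n*n + 3*3**n - 3.

S(n) = 9 \cdot 3^{n} n^{2} + 6 \cdot 3^{n} n + 3 \cdot 3^{n} - 3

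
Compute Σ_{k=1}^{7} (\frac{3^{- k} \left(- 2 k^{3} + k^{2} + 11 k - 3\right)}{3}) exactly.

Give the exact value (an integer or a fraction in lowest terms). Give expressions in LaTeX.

The ratio is (2*k**3 + 5*k**2 - 7*k - 7)/(3*(2*k**3 - k**2 - 11*k + 3)).
A = 1/3, B = 1, C = k**3 - k**2/2 - 11*k/2 + 3/2.
Need (1/3)·f(k+1) − (1)·f(k) = k**3 - k**2/2 - 11*k/2 + 3/2.
d = 3 from the (0,0,3) case.
Solving with deg f ≤ 3: f(k) = -3*(k - 1)*(k**2 + 2*k - 1)/2.
R(k) = B(k−1)·f(k)/C(k) = -3*(k - 1)*(k**2 + 2*k - 1)/(2*k**3 - k**2 - 11*k + 3); s_k = R·t_k = (k**3 + k**2 - 3*k + 1)/3**k.
Δs = (-2*k**3 + k**2 + 11*k - 3)/(3*3**k), as required.
Evaluate s at k=8 and k=1: 553/6561 and 0; difference 553/6561.

Σ = 553/6561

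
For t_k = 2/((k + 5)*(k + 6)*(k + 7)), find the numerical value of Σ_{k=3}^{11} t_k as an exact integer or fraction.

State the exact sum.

The ratio is (k + 5)/(k + 8).
Gosper form: A/B · C(k+1)/C(k) with A=k + 5, B=k + 8, C=1.
Set up (k + 5)·f(k+1) − (k + 7)·f(k) − (1) = 0.
Degrees (1,1,0) ⇒ d ≤ 2.
Solve for f: f(k) = k*(k + 11)/60 (degree 2 ≤ 2).
So s_k = (B(k−1)f/C)·t_k = (k*(k + 7)*(k + 11)/60)·t_k = k*(k + 11)/(30*(k + 5)*(k + 6)).
Check: Δs_k = 2/(k**3 + 18*k**2 + 107*k + 210). ✓
Evaluate s at k=12 and k=3: 23/765 and 7/360; difference 13/1224.

Σ = 13/1224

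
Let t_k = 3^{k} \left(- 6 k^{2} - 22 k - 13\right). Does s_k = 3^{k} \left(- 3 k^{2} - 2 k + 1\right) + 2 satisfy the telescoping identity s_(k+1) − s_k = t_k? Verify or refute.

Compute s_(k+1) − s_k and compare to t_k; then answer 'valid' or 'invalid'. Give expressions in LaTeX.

s_(k+1) = -3*3**k*(2*k + 3*(k + 1)**2 + 1) + 2
s_(k+1) − s_k = 3**k*(-6*k**2 - 22*k - 13)
(s_(k+1) − s_k) − t_k = 0

Valid: the claim telescopes to t_k.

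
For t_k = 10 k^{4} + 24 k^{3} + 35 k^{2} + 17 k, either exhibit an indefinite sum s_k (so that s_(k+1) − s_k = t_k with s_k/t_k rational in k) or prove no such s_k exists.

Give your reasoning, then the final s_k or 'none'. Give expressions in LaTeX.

r(k) = (10*k**4 + 64*k**3 + 167*k**2 + 199*k + 86)/(k*(10*k**3 + 24*k**2 + 35*k + 17)) after simplifying.
So A=1 and B=1, with C=k**4 + 12*k**3/5 + 7*k**2/2 + 17*k/10.
f must satisfy (1)·f(k+1) − (1)·f(k) = k**4 + 12*k**3/5 + 7*k**2/2 + 17*k/10.
From deg A=0, deg B=0, deg C=4: d=5.
Match coefficients ⇒ f(k) = k*(k - 1)*(2*k**3 + 3*k**2 + 6*k + 3)/10.
Certificate R = B(k−1)f/C = (k - 1)*(2*k**3 + 3*k**2 + 6*k + 3)/(10*k**3 + 24*k**2 + 35*k + 17) gives s_k = k*(2*k**4 + k**3 + 3*k**2 - 3*k - 3).
Δs = k*(10*k**3 + 24*k**2 + 35*k + 17), as required.

s_k = k \left(2 k^{4} + k^{3} + 3 k^{2} - 3 k - 3\right)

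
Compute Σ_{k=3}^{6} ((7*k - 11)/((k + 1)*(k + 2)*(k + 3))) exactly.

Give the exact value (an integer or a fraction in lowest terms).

r(k) = (k + 1)*(7*k - 4)/((k + 4)*(7*k - 11)) after simplifying.
Normal form (A,B,C) = (k + 1, k + 4, k - 11/7).
f must satisfy (k + 1)·f(k+1) − (k + 3)·f(k) = k - 11/7.
Degrees (1,1,1) ⇒ d ≤ 2.
Coefficient equations give f(k) = -k*(k + 10)/7.
R(k) = B(k−1)·f(k)/C(k) = -k*(k + 3)*(k + 10)/(7*k - 11); s_k = R·t_k = k*(-k - 10)/((k + 1)*(k + 2)).
Check: Δs_k = (7*k - 11)/(k**3 + 6*k**2 + 11*k + 6). ✓
Σ_(k=3)^(6) t_k = s_(7) − s_(3) = -119/72 − (-39/20) = 107/360.

Σ = 107/360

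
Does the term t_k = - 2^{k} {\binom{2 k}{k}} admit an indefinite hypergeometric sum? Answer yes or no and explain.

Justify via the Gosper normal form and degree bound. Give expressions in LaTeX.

No; the degree bound rules out any f.

Step 1: r(k) = 4*(2*k + 1)/(k + 1).
Factor: A=8*k + 4; B=k + 1; C=1.
Solve (8*k + 4)·f(k+1) − (k)·f(k) = 1.
deg f ≤ -1 (via 1,1,0).
deg f ≤ -1 is impossible — no certificate.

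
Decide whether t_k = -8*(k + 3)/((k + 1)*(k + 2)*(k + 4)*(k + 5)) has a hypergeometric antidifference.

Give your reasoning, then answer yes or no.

Yes. s_k = k*(-k - 5)/(k**2 + 5*k + 4).

r(k) = (k + 1)*(k + 4)**2/((k + 3)**2*(k + 6)) after simplifying.
So A=k + 1 and B=k + 6, with C=k**2 + 6*k + 9.
Key eq: (k + 1)·f(k+1) = (k + 5)·f(k) + (k**2 + 6*k + 9).
Degrees (1,1,2) ⇒ d ≤ 4.
A polynomial solution: f(k) = k*(k + 2)*(k + 3)*(k + 5)/8.
Then R = B(k−1)f/C = k*(k + 2)*(k + 5)**2/(8*(k + 3)), so s_k = R(k)·t_k = k*(-k - 5)/(k**2 + 5*k + 4).
s_(k+1) − s_k = 8*(-k - 3)/(k**4 + 12*k**3 + 49*k**2 + 78*k + 40) = t_k.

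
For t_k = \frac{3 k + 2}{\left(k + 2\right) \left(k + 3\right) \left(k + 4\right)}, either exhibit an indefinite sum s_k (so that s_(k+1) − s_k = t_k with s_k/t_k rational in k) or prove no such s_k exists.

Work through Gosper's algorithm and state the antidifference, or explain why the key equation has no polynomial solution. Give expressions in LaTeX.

Step 1: r(k) = (k + 2)*(3*k + 5)/((k + 5)*(3*k + 2)).
Take A(k)=k + 2, B(k)=k + 5, C(k)=k + 2/3.
Set up (k + 2)·f(k+1) − (k + 4)·f(k) − (k + 2/3) = 0.
d = 2 from the (1,1,1) case.
Solving with deg f ≤ 2: f(k) = k*(2*k + 1)/9.
Certificate R = B(k−1)f/C = k*(k + 4)*(2*k + 1)/(3*(3*k + 2)) gives s_k = k*(2*k + 1)/(3*(k + 2)*(k + 3)).
Check: Δs_k = (3*k + 2)/(k**3 + 9*k**2 + 26*k + 24). ✓

s_k = \frac{k \left(2 k + 1\right)}{3 \left(k + 2\right) \left(k + 3\right)}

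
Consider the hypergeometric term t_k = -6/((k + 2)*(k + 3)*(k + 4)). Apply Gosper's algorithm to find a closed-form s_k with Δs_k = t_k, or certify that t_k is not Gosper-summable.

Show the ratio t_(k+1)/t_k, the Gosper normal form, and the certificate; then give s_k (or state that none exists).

Compute t_(k+1)/t_k: get (k + 2)/(k + 5).
Factor: A=k + 2; B=k + 5; C=1.
Set up (k + 2)·f(k+1) − (k + 4)·f(k) − (1) = 0.
Degrees (1,1,0) ⇒ d ≤ 2.
Solving with deg f ≤ 2: f(k) = k*(k + 5)/12.
R(k) = B(k−1)·f(k)/C(k) = k*(k + 4)*(k + 5)/12; s_k = R·t_k = k*(-k - 5)/(2*(k + 2)*(k + 3)).
Verify: -6/(k**3 + 9*k**2 + 26*k + 24) matches t_k.

s_k = k*(-k - 5)/(2*(k + 2)*(k + 3))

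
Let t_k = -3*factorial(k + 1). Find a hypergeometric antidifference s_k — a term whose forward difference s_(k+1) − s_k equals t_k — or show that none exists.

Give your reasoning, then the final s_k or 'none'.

no hypergeometric antidifference exists

The ratio is k + 2.
Gosper form: A/B · C(k+1)/C(k) with A=k + 2, B=1, C=1.
Solve (k + 2)·f(k+1) − (1)·f(k) = 1.
From deg A=1, deg B=0, deg C=0: d=-1.
deg f ≤ -1 is impossible — no certificate.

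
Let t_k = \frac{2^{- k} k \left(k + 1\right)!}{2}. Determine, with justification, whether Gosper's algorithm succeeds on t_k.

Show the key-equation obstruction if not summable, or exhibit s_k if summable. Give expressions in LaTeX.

Yes. s_k = 2^{- k} \left(k + 1\right)!.

The ratio is (k + 1)*(k + 2)/(2*k).
Take A(k)=k/2 + 1, B(k)=1, C(k)=k.
Need (k/2 + 1)·f(k+1) − (1)·f(k) = k.
From deg A=1, deg B=0, deg C=1: d=0.
A polynomial solution: f(k) = 2.
R(k) = B(k−1)·f(k)/C(k) = 2/k; s_k = R·t_k = factorial(k + 1)/2**k.
s_(k+1) − s_k = k*factorial(k + 1)/(2*2**k) = t_k.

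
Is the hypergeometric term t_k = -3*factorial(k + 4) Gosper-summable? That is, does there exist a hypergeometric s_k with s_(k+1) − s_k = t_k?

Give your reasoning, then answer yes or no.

No — negative degree bound, so no certificate f.

Step 1: r(k) = k + 5.
Normal form (A,B,C) = (k + 5, 1, 1).
Need (k + 5)·f(k+1) − (1)·f(k) = 1.
Bound: deg f ≤ -1.
deg f ≤ -1 is impossible — no certificate.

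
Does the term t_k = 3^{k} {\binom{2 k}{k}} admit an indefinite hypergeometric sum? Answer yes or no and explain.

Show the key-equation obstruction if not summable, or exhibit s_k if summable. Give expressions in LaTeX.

Step 1: r(k) = 6*(2*k + 1)/(k + 1).
A = 12*k + 6, B = k + 1, C = 1.
f must satisfy (12*k + 6)·f(k+1) − (k)·f(k) = 1.
deg f ≤ -1 (via 1,1,0).
d = -1 < 0 ⇒ no nonzero polynomial f; not summable.

No — t_k has no hypergeometric antidifference.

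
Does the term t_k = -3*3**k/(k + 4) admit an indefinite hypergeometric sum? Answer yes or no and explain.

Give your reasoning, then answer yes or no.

Compute t_(k+1)/t_k: get 3*(k + 4)/(k + 5).
Gosper form: A/B · C(k+1)/C(k) with A=3*k + 12, B=k + 5, C=1.
f must satisfy (3*k + 12)·f(k+1) − (k + 4)·f(k) = 1.
Bound: deg f ≤ -1.
deg f ≤ -1 is impossible — no certificate.

No. Not Gosper-summable.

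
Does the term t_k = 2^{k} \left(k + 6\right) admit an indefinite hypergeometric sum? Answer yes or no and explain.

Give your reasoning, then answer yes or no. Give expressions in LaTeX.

Yes. s_k = 2^{k} \left(k + 4\right).

Compute t_(k+1)/t_k: get 2*(k + 7)/(k + 6).
Gosper form: A/B · C(k+1)/C(k) with A=2, B=1, C=k + 6.
Set up (2)·f(k+1) − (1)·f(k) − (k + 6) = 0.
deg f ≤ 1 (via 0,0,1).
Solving with deg f ≤ 1: f(k) = k + 4.
Then R = B(k−1)f/C = (k + 4)/(k + 6), so s_k = R(k)·t_k = 2**k*(k + 4).
s_(k+1) − s_k = 2**k*(k + 6) = t_k.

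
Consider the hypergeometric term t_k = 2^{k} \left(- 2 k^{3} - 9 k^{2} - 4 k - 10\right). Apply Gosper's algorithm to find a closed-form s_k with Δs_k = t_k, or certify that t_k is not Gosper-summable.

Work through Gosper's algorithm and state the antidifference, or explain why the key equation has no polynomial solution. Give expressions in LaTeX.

s_k = 2^{k} \left(- 2 k^{3} + 3 k^{2} - 4 k - 4\right)

Step 1: r(k) = 2*(2*k**3 + 15*k**2 + 28*k + 25)/(2*k**3 + 9*k**2 + 4*k + 10).
Take A(k)=2, B(k)=1, C(k)=k**3 + 9*k**2/2 + 2*k + 5.
f must satisfy (2)·f(k+1) − (1)·f(k) = k**3 + 9*k**2/2 + 2*k + 5.
d = 3 from the (0,0,3) case.
Coefficient equations give f(k) = (2*k**3 - 3*k**2 + 4*k + 4)/2.
So s_k = (B(k−1)f/C)·t_k = ((2*k**3 - 3*k**2 + 4*k + 4)/(2*k**3 + 9*k**2 + 4*k + 10))·t_k = 2**k*(-2*k**3 + 3*k**2 - 4*k - 4).
Δs = 2**k*(-2*k**3 - 9*k**2 - 4*k - 10), as required.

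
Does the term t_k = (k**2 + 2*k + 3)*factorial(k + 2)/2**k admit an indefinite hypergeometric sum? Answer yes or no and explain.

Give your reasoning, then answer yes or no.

Yes. s_k = 2**(1 - k)*k*factorial(k + 2).

The ratio is (k + 3)*(2*k + (k + 1)**2 + 5)/(2*(k**2 + 2*k + 3)).
So A=k/2 + 3/2 and B=1, with C=k**2 + 2*k + 3.
Key eq: (k/2 + 3/2)·f(k+1) = (1)·f(k) + (k**2 + 2*k + 3).
Degrees (1,0,2) ⇒ d ≤ 1.
Match coefficients ⇒ f(k) = 2*k.
Certificate R = B(k−1)f/C = 2*k/(k**2 + 2*k + 3) gives s_k = 2**(1 - k)*k*factorial(k + 2).
Δs = (k**2 + 2*k + 3)*factorial(k + 2)/2**k, as required.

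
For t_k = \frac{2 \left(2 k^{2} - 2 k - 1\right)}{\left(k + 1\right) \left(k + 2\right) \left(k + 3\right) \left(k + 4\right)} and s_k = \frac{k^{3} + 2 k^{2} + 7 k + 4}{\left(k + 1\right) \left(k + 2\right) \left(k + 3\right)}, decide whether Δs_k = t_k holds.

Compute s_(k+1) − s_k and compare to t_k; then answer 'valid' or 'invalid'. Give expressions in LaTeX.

valid; difference matches t_k

s_(k+1) = (7*k + (k + 1)**3 + 2*(k + 1)**2 + 11)/((k + 2)*(k + 3)*(k + 4))
s_(k+1) − s_k = 2*(2*k**2 - 2*k - 1)/(k**4 + 10*k**3 + 35*k**2 + 50*k + 24)
(s_(k+1) − s_k) − t_k = 0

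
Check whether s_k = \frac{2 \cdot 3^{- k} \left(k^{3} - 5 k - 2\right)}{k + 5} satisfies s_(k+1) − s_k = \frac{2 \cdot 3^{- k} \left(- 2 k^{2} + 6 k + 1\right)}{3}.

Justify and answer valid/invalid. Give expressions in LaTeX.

s_(k+1) = 2*(-5*k + (k + 1)**3 - 7)/(3*3**k*(k + 6))
s_(k+1) − s_k = 4*(-k**4 - 5*k**3 + 14*k**2 + 40*k + 3)/(3*3**k*(k**2 + 11*k + 30))
(s_(k+1) − s_k) − t_k = 2*(2*k**3 + 7*k**2 - 37*k - 8)/(3**k*(k**2 + 11*k + 30))

Invalid: residual \frac{2 \cdot 3^{- k} \left(2 k^{3} + 7 k^{2} - 37 k - 8\right)}{k^{2} + 11 k + 30} ≠ 0.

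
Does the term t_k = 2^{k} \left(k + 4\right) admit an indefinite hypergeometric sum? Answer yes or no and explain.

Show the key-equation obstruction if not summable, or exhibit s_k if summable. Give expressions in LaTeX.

Ratio r(k) = 2*(k + 5)/(k + 4).
So A=2 and B=1, with C=k + 4.
f must satisfy (2)·f(k+1) − (1)·f(k) = k + 4.
deg f ≤ 1 (via 0,0,1).
A polynomial solution: f(k) = k + 2.
Certificate R = B(k−1)f/C = (k + 2)/(k + 4) gives s_k = 2**k*(k + 2).
s_(k+1) − s_k = 2**k*(k + 4) = t_k.

Yes. s_k = 2^{k} \left(k + 2\right).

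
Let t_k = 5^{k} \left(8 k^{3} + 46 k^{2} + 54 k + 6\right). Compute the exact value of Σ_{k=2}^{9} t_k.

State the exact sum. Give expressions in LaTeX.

The ratio is 5*(4*k**3 + 35*k**2 + 85*k + 57)/(4*k**3 + 23*k**2 + 27*k + 3).
Normal form (A,B,C) = (5, 1, k**3 + 23*k**2/4 + 27*k/4 + 3/4).
Solve (5)·f(k+1) − (1)·f(k) = k**3 + 23*k**2/4 + 27*k/4 + 3/4.
Bound: deg f ≤ 3.
Solve for f: f(k) = (2*k**3 + 4*k**2 - 4*k - 1)/8 (degree 3 ≤ 3).
So s_k = (B(k−1)f/C)·t_k = ((2*k**3 + 4*k**2 - 4*k - 1)/(2*(4*k**3 + 23*k**2 + 27*k + 3)))·t_k = 5**k*(2*k**3 + 4*k**2 - 4*k - 1).
Verify: 5**k*(8*k**3 + 46*k**2 + 54*k + 6) matches t_k.
Telescoping: Σ = s_(10) − s_(2) = 23037109375 − (575) = 23037108800.

Σ = 23037108800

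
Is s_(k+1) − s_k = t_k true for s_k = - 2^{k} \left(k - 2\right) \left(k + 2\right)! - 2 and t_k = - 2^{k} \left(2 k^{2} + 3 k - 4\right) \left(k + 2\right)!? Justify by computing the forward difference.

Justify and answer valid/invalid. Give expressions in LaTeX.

Valid: the claim telescopes to t_k.

s_(k+1) = -2**(k + 1)*(k - 1)*factorial(k + 3) - 2
s_(k+1) − s_k = -2**k*(2*k**2 + 3*k - 4)*factorial(k + 2)
(s_(k+1) − s_k) − t_k = 0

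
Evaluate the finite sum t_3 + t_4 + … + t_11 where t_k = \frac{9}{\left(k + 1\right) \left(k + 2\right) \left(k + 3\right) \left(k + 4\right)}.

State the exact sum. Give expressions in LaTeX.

Σ = 87/3640

Compute t_(k+1)/t_k: get (k + 1)/(k + 5).
Take A(k)=k + 1, B(k)=k + 5, C(k)=1.
Key eq: (k + 1)·f(k+1) = (k + 4)·f(k) + (1).
Degrees (1,1,0) ⇒ d ≤ 3.
Solving with deg f ≤ 3: f(k) = k*(k**2 + 6*k + 11)/18.
R(k) = B(k−1)·f(k)/C(k) = k*(k + 4)*(k**2 + 6*k + 11)/18; s_k = R·t_k = k*(k**2 + 6*k + 11)/(2*(k + 1)*(k + 2)*(k + 3)).
Check: Δs_k = 9/(k**4 + 10*k**3 + 35*k**2 + 50*k + 24). ✓
Evaluate s at k=12 and k=3: 227/455 and 19/40; difference 87/3640.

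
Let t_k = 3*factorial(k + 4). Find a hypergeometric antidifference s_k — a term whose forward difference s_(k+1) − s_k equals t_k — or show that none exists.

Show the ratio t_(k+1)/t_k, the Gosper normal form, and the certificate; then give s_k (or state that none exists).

no hypergeometric antidifference exists

Compute t_(k+1)/t_k: get k + 5.
A = k + 5, B = 1, C = 1.
Solve (k + 5)·f(k+1) − (1)·f(k) = 1.
Degrees (1,0,0) ⇒ d ≤ -1.
d = -1 < 0 ⇒ no nonzero polynomial f; not summable.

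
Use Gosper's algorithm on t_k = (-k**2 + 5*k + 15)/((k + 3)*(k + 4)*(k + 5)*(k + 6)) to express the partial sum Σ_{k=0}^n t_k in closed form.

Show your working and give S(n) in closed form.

S(n) = (n**3 + 35*n**2 + 134*n + 100)/(20*(n**3 + 15*n**2 + 74*n + 120))

The ratio is (k**3 - 28*k - 57)/(k**3 + 2*k**2 - 50*k - 105).
Take A(k)=k + 3, B(k)=k + 7, C(k)=k**2 - 5*k - 15.
Key eq: (k + 3)·f(k+1) = (k + 6)·f(k) + (k**2 - 5*k - 15).
d = 3 from the (1,1,2) case.
Solving with deg f ≤ 3: f(k) = -k*(k**2 + 32*k + 67)/20.
So s_k = (B(k−1)f/C)·t_k = (-k*(k + 6)*(k**2 + 32*k + 67)/(20*(k**2 - 5*k - 15)))·t_k = k*(k**2 + 32*k + 67)/(20*(k + 3)*(k + 4)*(k + 5)).
Check: Δs_k = (-k**2 + 5*k + 15)/(k**4 + 18*k**3 + 119*k**2 + 342*k + 360). ✓
s_(n+1) = (n**3 + 35*n**2 + 134*n + 100)/(20*(n**3 + 15*n**2 + 74*n + 120)) and s_(0) = 0, so S(n) = (n**3 + 35*n**2 + 134*n + 100)/(20*(n**3 + 15*n**2 + 74*n + 120)).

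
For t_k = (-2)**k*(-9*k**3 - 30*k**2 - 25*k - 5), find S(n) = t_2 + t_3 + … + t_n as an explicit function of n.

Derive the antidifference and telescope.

S(n) = -6*(-2)**n*n**3 - 26*(-2)**n*n**2 - 6*(-2)**n + 14*(-2)**(n + 1)*n - 132

Compute t_(k+1)/t_k: get 2*(-9*k**3 - 57*k**2 - 112*k - 69)/(9*k**3 + 30*k**2 + 25*k + 5).
A = -2, B = 1, C = k**3 + 10*k**2/3 + 25*k/9 + 5/9.
Key eq: (-2)·f(k+1) = (1)·f(k) + (k**3 + 10*k**2/3 + 25*k/9 + 5/9).
d = 3 from the (0,0,3) case.
Match coefficients ⇒ f(k) = -(3*k**3 + 4*k**2 - 3*k - 1)/9.
Certificate R = B(k−1)f/C = -(3*k**3 + 4*k**2 - 3*k - 1)/(9*k**3 + 30*k**2 + 25*k + 5) gives s_k = (-2)**k*(3*k**3 + 4*k**2 - 3*k - 1).
Δs = (-2)**k*(-9*k**3 - 30*k**2 - 25*k - 5), as required.
Σ_(k=2)^n t_k = s_(n+1) − s_(2) = ((-2)**(n + 1)*(3*n**3 + 13*n**2 + 14*n + 3)) − (132), i.e. -6*(-2)**n*n**3 - 26*(-2)**n*n**2 - 6*(-2)**n + 14*(-2)**(n + 1)*n - 132.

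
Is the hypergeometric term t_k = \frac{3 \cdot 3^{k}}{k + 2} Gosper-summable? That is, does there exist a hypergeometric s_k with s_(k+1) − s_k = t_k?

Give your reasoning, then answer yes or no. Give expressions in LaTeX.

No — key equation has no polynomial f.

The ratio is 3*(k + 2)/(k + 3).
So A=3*k + 6 and B=k + 3, with C=1.
Set up (3*k + 6)·f(k+1) − (k + 2)·f(k) − (1) = 0.
deg f ≤ -1 (via 1,1,0).
d = -1 < 0 ⇒ no nonzero polynomial f; not summable.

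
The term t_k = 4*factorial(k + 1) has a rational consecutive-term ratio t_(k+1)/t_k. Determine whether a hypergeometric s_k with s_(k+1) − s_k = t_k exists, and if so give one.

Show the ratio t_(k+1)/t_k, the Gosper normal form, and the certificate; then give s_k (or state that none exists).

Compute t_(k+1)/t_k: get k + 2.
A = k + 2, B = 1, C = 1.
Need (k + 2)·f(k+1) − (1)·f(k) = 1.
deg f ≤ -1 (via 1,0,0).
Negative degree bound (-1): no f exists, t_k not Gosper-summable.

no hypergeometric antidifference exists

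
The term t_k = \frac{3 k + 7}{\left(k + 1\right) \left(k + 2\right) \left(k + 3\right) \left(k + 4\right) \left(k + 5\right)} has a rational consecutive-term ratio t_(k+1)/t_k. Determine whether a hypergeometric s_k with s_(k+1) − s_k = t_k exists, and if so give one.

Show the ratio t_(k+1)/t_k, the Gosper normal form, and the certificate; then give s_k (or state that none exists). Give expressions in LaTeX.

s_k = \frac{k \left(k^{2} + 8 k + 19\right)}{12 \left(k^{3} + 8 k^{2} + 19 k + 12\right)}

Compute t_(k+1)/t_k: get (k + 1)*(3*k + 10)/((k + 6)*(3*k + 7)).
Take A(k)=k + 1, B(k)=k + 6, C(k)=k + 7/3.
Solve (k + 1)·f(k+1) − (k + 5)·f(k) = k + 7/3.
From deg A=1, deg B=1, deg C=1: d=4.
Solving with deg f ≤ 4: f(k) = k*(k + 2)*(k**2 + 8*k + 19)/36.
Certificate R = B(k−1)f/C = k*(k + 2)*(k + 5)*(k**2 + 8*k + 19)/(12*(3*k + 7)) gives s_k = k*(k**2 + 8*k + 19)/(12*(k**3 + 8*k**2 + 19*k + 12)).
Δs = (3*k + 7)/(k**5 + 15*k**4 + 85*k**3 + 225*k**2 + 274*k + 120), as required.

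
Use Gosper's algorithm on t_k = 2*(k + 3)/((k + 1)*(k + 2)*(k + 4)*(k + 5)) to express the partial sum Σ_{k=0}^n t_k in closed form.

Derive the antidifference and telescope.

S(n) = (n**2 + 7*n + 6)/(4*(n**2 + 7*n + 10))

Ratio r(k) = (k + 1)*(k + 4)**2/((k + 3)**2*(k + 6)).
Take A(k)=k + 1, B(k)=k + 6, C(k)=k**2 + 6*k + 9.
Set up (k + 1)·f(k+1) − (k + 5)·f(k) − (k**2 + 6*k + 9) = 0.
deg f ≤ 4 (via 1,1,2).
Solve for f: f(k) = k*(k + 2)*(k + 3)*(k + 5)/8 (degree 4 ≤ 4).
R(k) = B(k−1)·f(k)/C(k) = k*(k + 2)*(k + 5)**2/(8*(k + 3)); s_k = R·t_k = k*(k + 5)/(4*(k**2 + 5*k + 4)).
Check: Δs_k = 2*(k + 3)/(k**4 + 12*k**3 + 49*k**2 + 78*k + 40). ✓
Σ_(k=0)^n t_k = s_(n+1) − s_(0) = ((n**2 + 7*n + 6)/(4*(n**2 + 7*n + 10))) − (0), i.e. (n**2 + 7*n + 6)/(4*(n**2 + 7*n + 10)).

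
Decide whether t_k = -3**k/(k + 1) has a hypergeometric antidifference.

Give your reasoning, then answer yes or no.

Compute t_(k+1)/t_k: get 3*(k + 1)/(k + 2).
Take A(k)=3*k + 3, B(k)=k + 2, C(k)=1.
Need (3*k + 3)·f(k+1) − (k + 1)·f(k) = 1.
deg f ≤ -1 (via 1,1,0).
d = -1 < 0 ⇒ no nonzero polynomial f; not summable.

No — key equation has no polynomial f.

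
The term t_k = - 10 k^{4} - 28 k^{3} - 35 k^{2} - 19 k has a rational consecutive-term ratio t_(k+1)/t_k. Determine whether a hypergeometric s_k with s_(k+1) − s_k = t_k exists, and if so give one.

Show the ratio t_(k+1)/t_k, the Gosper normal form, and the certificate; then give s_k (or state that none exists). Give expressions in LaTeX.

Ratio r(k) = (10*k**4 + 68*k**3 + 179*k**2 + 213*k + 92)/(k*(10*k**3 + 28*k**2 + 35*k + 19)).
A = 1, B = 1, C = k**4 + 14*k**3/5 + 7*k**2/2 + 19*k/10.
f must satisfy (1)·f(k+1) − (1)·f(k) = k**4 + 14*k**3/5 + 7*k**2/2 + 19*k/10.
d = 5 from the (0,0,4) case.
Match coefficients ⇒ f(k) = k*(k - 1)*(2*k**3 + 4*k**2 + 5*k + 4)/10.
R(k) = B(k−1)·f(k)/C(k) = (k - 1)*(2*k**3 + 4*k**2 + 5*k + 4)/(10*k**3 + 28*k**2 + 35*k + 19); s_k = R·t_k = k*(-2*k**4 - 2*k**3 - k**2 + k + 4).
Check: Δs_k = k*(-10*k**3 - 28*k**2 - 35*k - 19). ✓

s_k = k \left(- 2 k^{4} - 2 k^{3} - k^{2} + k + 4\right)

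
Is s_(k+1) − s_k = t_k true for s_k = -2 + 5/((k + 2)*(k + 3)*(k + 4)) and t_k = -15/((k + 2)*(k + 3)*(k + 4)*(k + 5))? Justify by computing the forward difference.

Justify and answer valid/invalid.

valid (s_(k+1) − s_k reduces to t_k)

s_(k+1) = -2 + 5/((k + 3)*(k + 4)*(k + 5))
s_(k+1) − s_k = -15/((k + 2)*(k + 3)*(k + 4)*(k + 5))
(s_(k+1) − s_k) − t_k = 0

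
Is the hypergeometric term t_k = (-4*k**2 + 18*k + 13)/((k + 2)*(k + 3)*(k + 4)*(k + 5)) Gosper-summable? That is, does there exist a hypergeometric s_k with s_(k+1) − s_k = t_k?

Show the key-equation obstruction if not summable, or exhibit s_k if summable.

Compute t_(k+1)/t_k: get (k + 2)*(18*k - 4*(k + 1)**2 + 31)/((k + 6)*(-4*k**2 + 18*k + 13)).
Factor: A=k + 2; B=k + 6; C=k**2 - 9*k/2 - 13/4.
Solve (k + 2)·f(k+1) − (k + 5)·f(k) = k**2 - 9*k/2 - 13/4.
Degrees (1,1,2) ⇒ d ≤ 3.
Solve for f: f(k) = -k*(k**2 + 105*k + 50)/96 (degree 3 ≤ 3).
Get s_k = R·t_k = k*(k**2 + 105*k + 50)/(24*(k + 2)*(k + 3)*(k + 4)) with R(k) = B(k−1)f(k)/C(k) = -k*(k + 5)*(k**2 + 105*k + 50)/(24*(4*k**2 - 18*k - 13)).
Verify: (-4*k**2 + 18*k + 13)/(k**4 + 14*k**3 + 71*k**2 + 154*k + 120) matches t_k.

Yes. s_k = k*(k**2 + 105*k + 50)/(24*(k + 2)*(k + 3)*(k + 4)).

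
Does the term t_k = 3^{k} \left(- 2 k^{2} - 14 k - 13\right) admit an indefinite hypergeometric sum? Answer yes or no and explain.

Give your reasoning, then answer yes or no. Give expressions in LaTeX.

Yes. s_k = 3^{k} \left(- k^{2} - 4 k + 1\right).

The ratio is 3*(2*k**2 + 18*k + 29)/(2*k**2 + 14*k + 13).
Take A(k)=3, B(k)=1, C(k)=k**2 + 7*k + 13/2.
Key eq: (3)·f(k+1) = (1)·f(k) + (k**2 + 7*k + 13/2).
From deg A=0, deg B=0, deg C=2: d=2.
Solving with deg f ≤ 2: f(k) = (k**2 + 4*k - 1)/2.
Then R = B(k−1)f/C = (k**2 + 4*k - 1)/(2*k**2 + 14*k + 13), so s_k = R(k)·t_k = 3**k*(-k**2 - 4*k + 1).
s_(k+1) − s_k = 3**k*(-2*k**2 - 14*k - 13) = t_k.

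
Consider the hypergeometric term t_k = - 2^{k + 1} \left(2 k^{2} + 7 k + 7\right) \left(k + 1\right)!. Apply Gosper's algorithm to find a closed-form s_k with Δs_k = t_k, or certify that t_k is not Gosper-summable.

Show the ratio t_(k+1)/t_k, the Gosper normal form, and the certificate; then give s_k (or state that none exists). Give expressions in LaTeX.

s_k = - 2^{k + 1} \left(k + 1\right) \left(k + 1\right)!

t_(k+1)/t_k = 2*(2*k**3 + 15*k**2 + 38*k + 32)/(2*k**2 + 7*k + 7).
A = 2*k + 4, B = 1, C = k**2 + 7*k/2 + 7/2.
f must satisfy (2*k + 4)·f(k+1) − (1)·f(k) = k**2 + 7*k/2 + 7/2.
Bound: deg f ≤ 1.
Solve for f: f(k) = (k + 1)/2 (degree 1 ≤ 1).
Get s_k = R·t_k = -2**(k + 1)*(k + 1)*factorial(k + 1) with R(k) = B(k−1)f(k)/C(k) = (k + 1)/(2*k**2 + 7*k + 7).
s_(k+1) − s_k = -2**(k + 1)*(2*k**2 + 7*k + 7)*factorial(k + 1) = t_k.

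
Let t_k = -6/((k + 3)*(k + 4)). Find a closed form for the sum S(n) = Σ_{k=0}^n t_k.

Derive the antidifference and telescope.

Compute t_(k+1)/t_k: get (k + 3)/(k + 5).
Normal form (A,B,C) = (k + 3, k + 5, 1).
Key eq: (k + 3)·f(k+1) = (k + 4)·f(k) + (1).
Degrees (1,1,0) ⇒ d ≤ 1.
Match coefficients ⇒ f(k) = k/3.
Get s_k = R·t_k = -2*k/(k + 3) with R(k) = B(k−1)f(k)/C(k) = k*(k + 4)/3.
s_(k+1) − s_k = -6/(k**2 + 7*k + 12) = t_k.
s_(n+1) = 2*(-n - 1)/(n + 4) and s_(0) = 0, so S(n) = 2*(-n - 1)/(n + 4).

S(n) = 2*(-n - 1)/(n + 4)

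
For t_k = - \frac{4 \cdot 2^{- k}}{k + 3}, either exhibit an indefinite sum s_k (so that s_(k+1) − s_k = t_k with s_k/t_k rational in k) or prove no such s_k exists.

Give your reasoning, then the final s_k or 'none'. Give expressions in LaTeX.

no hypergeometric antidifference exists

Compute t_(k+1)/t_k: get (k + 3)/(2*(k + 4)).
Gosper form: A/B · C(k+1)/C(k) with A=k/2 + 3/2, B=k + 4, C=1.
Set up (k/2 + 3/2)·f(k+1) − (k + 3)·f(k) − (1) = 0.
Bound: deg f ≤ -1.
deg f ≤ -1 is impossible — no certificate.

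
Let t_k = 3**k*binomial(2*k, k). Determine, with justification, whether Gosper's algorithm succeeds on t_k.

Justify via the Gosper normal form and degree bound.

r(k) = 6*(2*k + 1)/(k + 1) after simplifying.
Normal form (A,B,C) = (12*k + 6, k + 1, 1).
Set up (12*k + 6)·f(k+1) − (k)·f(k) − (1) = 0.
d = -1 from the (1,1,0) case.
Negative degree bound (-1): no f exists, t_k not Gosper-summable.

No — negative degree bound, so no certificate f.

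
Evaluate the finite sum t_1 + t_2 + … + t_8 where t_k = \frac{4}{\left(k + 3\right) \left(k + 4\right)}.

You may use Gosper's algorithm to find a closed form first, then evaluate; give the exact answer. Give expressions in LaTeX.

Σ = 2/3

Compute t_(k+1)/t_k: get (k + 3)/(k + 5).
A = k + 3, B = k + 5, C = 1.
Solve (k + 3)·f(k+1) − (k + 4)·f(k) = 1.
d = 1 from the (1,1,0) case.
Coefficient equations give f(k) = k/3.
Then R = B(k−1)f/C = k*(k + 4)/3, so s_k = R(k)·t_k = 4*k/(3*(k + 3)).
s_(k+1) − s_k = 4/(k**2 + 7*k + 12) = t_k.
Sum = s_(9) − s_(1); s_(9) = 1, s_(1) = 1/3 ⇒ 2/3.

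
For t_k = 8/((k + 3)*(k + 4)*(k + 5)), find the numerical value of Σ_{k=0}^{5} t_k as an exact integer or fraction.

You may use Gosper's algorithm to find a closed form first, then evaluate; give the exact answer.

r(k) = (k + 3)/(k + 6) after simplifying.
Factor: A=k + 3; B=k + 6; C=1.
f must satisfy (k + 3)·f(k+1) − (k + 5)·f(k) = 1.
deg f ≤ 2 (via 1,1,0).
Coefficient equations give f(k) = k*(k + 7)/24.
Then R = B(k−1)f/C = k*(k + 5)*(k + 7)/24, so s_k = R(k)·t_k = k*(k + 7)/(3*(k + 3)*(k + 4)).
Verify: 8/(k**3 + 12*k**2 + 47*k + 60) matches t_k.
Telescoping: Σ = s_(6) − s_(0) = 13/45 − (0) = 13/45.

Σ = 13/45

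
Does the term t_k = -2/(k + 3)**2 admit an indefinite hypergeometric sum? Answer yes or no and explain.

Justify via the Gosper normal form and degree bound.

No. Not Gosper-summable.

t_(k+1)/t_k = (k + 3)**2/(k + 4)**2.
A = k**2 + 6*k + 9, B = k**2 + 8*k + 16, C = 1.
Key eq: (k**2 + 6*k + 9)·f(k+1) = (k**2 + 6*k + 9)·f(k) + (1).
Bound: deg f ≤ 0.
Write f(k) = c0. Then LHS − RHS = -1, requiring -1 = 0: contradictory. No certificate.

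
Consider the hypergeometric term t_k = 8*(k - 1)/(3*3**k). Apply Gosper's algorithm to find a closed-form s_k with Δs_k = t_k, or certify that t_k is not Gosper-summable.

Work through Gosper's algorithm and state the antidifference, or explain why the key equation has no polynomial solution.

s_k = 2*(1 - 2*k)/3**k

Ratio r(k) = k/(3*(k - 1)).
Normal form (A,B,C) = (1/3, 1, k - 1).
Key eq: (1/3)·f(k+1) = (1)·f(k) + (k - 1).
deg f ≤ 1 (via 0,0,1).
Solving with deg f ≤ 1: f(k) = -3*(2*k - 1)/4.
Certificate R = B(k−1)f/C = -3*(2*k - 1)/(4*(k - 1)) gives s_k = 2*(1 - 2*k)/3**k.
s_(k+1) − s_k = 8*(k - 1)/(3*3**k) = t_k.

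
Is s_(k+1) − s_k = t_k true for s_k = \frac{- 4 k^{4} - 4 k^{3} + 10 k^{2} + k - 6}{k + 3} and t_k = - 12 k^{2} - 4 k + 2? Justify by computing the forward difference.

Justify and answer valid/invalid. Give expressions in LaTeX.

Invalid: residual \frac{8 k^{3} + 44 k^{2} + 12 k - 9}{k^{2} + 7 k + 12} ≠ 0.

s_(k+1) = (-4*k**4 - 20*k**3 - 26*k**2 - 7*k - 3)/(k + 4)
s_(k+1) − s_k = (-12*k**4 - 80*k**3 - 126*k**2 - 22*k + 15)/(k**2 + 7*k + 12)
(s_(k+1) − s_k) − t_k = (8*k**3 + 44*k**2 + 12*k - 9)/(k**2 + 7*k + 12)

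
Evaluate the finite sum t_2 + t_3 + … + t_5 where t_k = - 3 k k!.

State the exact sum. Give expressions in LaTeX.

Σ = -2154

The ratio is (k + 1)**2/k.
A = k + 1, B = 1, C = k.
f must satisfy (k + 1)·f(k+1) − (1)·f(k) = k.
Degrees (1,0,1) ⇒ d ≤ 0.
Solving with deg f ≤ 0: f(k) = 1.
So s_k = (B(k−1)f/C)·t_k = (1/k)·t_k = -3*factorial(k).
Check: Δs_k = -3*k*factorial(k). ✓
Telescoping: Σ = s_(6) − s_(2) = -2160 − (-6) = -2154.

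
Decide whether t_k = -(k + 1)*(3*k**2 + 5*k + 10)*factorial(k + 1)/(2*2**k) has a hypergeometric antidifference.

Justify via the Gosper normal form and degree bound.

Yes. s_k = -(3*k**2 + 2*k - 2)*factorial(k + 1)/2**k.

t_(k+1)/t_k = (k + 2)**2*(5*k + 3*(k + 1)**2 + 15)/(2*(k + 1)*(3*k**2 + 5*k + 10)).
So A=k/2 + 1 and B=1, with C=k**3 + 8*k**2/3 + 5*k + 10/3.
Need (k/2 + 1)·f(k+1) − (1)·f(k) = k**3 + 8*k**2/3 + 5*k + 10/3.
Degrees (1,0,3) ⇒ d ≤ 2.
Match coefficients ⇒ f(k) = 2*(3*k**2 + 2*k - 2)/3.
Certificate R = B(k−1)f/C = 2*(3*k**2 + 2*k - 2)/((k + 1)*(3*k**2 + 5*k + 10)) gives s_k = -(3*k**2 + 2*k - 2)*factorial(k + 1)/2**k.
Check: Δs_k = -(k + 1)*(3*k**2 + 5*k + 10)*factorial(k + 1)/(2*2**k). ✓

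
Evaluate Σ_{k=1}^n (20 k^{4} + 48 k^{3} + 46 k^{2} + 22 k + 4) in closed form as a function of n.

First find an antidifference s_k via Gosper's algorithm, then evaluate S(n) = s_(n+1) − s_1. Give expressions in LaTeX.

Step 1: r(k) = (10*k**4 + 64*k**3 + 155*k**2 + 169*k + 70)/(10*k**4 + 24*k**3 + 23*k**2 + 11*k + 2).
Take A(k)=1, B(k)=1, C(k)=k**4 + 12*k**3/5 + 23*k**2/10 + 11*k/10 + 1/5.
Key eq: (1)·f(k+1) = (1)·f(k) + (k**4 + 12*k**3/5 + 23*k**2/10 + 11*k/10 + 1/5).
Bound: deg f ≤ 5.
Coefficient equations give f(k) = k**3*(k + 1)*(2*k - 1)/10.
So s_k = (B(k−1)f/C)·t_k = (k**3*(2*k - 1)/((5*k + 2)*(2*k**2 + 2*k + 1)))·t_k = 2*k**3*(2*k**2 + k - 1).
s_(k+1) − s_k = 20*k**4 + 48*k**3 + 46*k**2 + 22*k + 4 = t_k.
Evaluate: s_(n+1) = 4*n**5 + 22*n**4 + 46*n**3 + 46*n**2 + 22*n + 4; subtract s_(1) = 4 ⇒ S(n) = 2*n*(2*n**4 + 11*n**3 + 23*n**2 + 23*n + 11).

S(n) = 2 n \left(2 n^{4} + 11 n^{3} + 23 n^{2} + 23 n + 11\right)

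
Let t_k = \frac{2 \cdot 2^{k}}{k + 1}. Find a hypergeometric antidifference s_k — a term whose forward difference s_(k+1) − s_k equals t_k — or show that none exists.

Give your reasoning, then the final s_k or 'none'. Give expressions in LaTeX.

t_(k+1)/t_k = 2*(k + 1)/(k + 2).
A = 2*k + 2, B = k + 2, C = 1.
Need (2*k + 2)·f(k+1) − (k + 1)·f(k) = 1.
From deg A=1, deg B=1, deg C=0: d=-1.
Negative degree bound (-1): no f exists, t_k not Gosper-summable.

none (Gosper's algorithm certifies no s_k)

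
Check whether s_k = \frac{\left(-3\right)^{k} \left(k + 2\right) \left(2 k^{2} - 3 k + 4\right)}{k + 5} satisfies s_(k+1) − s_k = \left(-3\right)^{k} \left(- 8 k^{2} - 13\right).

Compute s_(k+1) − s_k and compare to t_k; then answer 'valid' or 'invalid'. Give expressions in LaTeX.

Invalid: residual \frac{3 \left(-3\right)^{k} \left(8 k^{3} + 42 k^{2} + 10 k + 69\right)}{k^{2} + 11 k + 30} ≠ 0.

s_(k+1) = (-3)**(k + 1)*(k + 3)*(-3*k + 2*(k + 1)**2 + 1)/(k + 6)
s_(k+1) − s_k = (-3)**k*(-8*k**4 - 64*k**3 - 127*k**2 - 113*k - 183)/(k**2 + 11*k + 30)
(s_(k+1) − s_k) − t_k = 3*(-3)**k*(8*k**3 + 42*k**2 + 10*k + 69)/(k**2 + 11*k + 30)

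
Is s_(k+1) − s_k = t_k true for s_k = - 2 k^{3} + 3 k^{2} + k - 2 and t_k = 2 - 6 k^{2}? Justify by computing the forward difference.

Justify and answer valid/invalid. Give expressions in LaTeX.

valid (s_(k+1) − s_k reduces to t_k)

s_(k+1) = k*(-2*k**2 - 3*k + 1)
s_(k+1) − s_k = 2 - 6*k**2
(s_(k+1) − s_k) − t_k = 0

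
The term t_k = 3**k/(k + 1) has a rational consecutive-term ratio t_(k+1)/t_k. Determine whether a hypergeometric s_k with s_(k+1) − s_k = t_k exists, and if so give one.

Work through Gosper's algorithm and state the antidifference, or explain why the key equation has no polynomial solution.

none — t_k is not Gosper-summable

The ratio is 3*(k + 1)/(k + 2).
So A=3*k + 3 and B=k + 2, with C=1.
Need (3*k + 3)·f(k+1) − (k + 1)·f(k) = 1.
Bound: deg f ≤ -1.
d = -1 < 0 ⇒ no nonzero polynomial f; not summable.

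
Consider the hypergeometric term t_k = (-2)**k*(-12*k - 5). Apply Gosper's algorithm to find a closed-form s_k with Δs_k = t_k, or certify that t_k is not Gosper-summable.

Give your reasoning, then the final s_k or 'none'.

Ratio r(k) = 2*(-12*k - 17)/(12*k + 5).
Gosper form: A/B · C(k+1)/C(k) with A=-2, B=1, C=k + 5/12.
Solve (-2)·f(k+1) − (1)·f(k) = k + 5/12.
From deg A=0, deg B=0, deg C=1: d=1.
Solving with deg f ≤ 1: f(k) = -(4*k - 1)/12.
So s_k = (B(k−1)f/C)·t_k = (-(4*k - 1)/(12*k + 5))·t_k = (-2)**k*(4*k - 1).
s_(k+1) − s_k = (-2)**k*(-12*k - 5) = t_k.

s_k = (-2)**k*(4*k - 1)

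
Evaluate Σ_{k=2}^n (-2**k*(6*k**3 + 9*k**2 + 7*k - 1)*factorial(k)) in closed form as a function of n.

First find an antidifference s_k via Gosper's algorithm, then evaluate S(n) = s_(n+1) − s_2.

t_(k+1)/t_k = 2*(6*k**4 + 33*k**3 + 70*k**2 + 64*k + 21)/(6*k**3 + 9*k**2 + 7*k - 1).
A = 2*k + 2, B = 1, C = k**3 + 3*k**2/2 + 7*k/6 - 1/6.
Key eq: (2*k + 2)·f(k+1) = (1)·f(k) + (k**3 + 3*k**2/2 + 7*k/6 - 1/6).
deg f ≤ 2 (via 1,0,3).
Coefficient equations give f(k) = (3*k**2 - 3*k - 1)/6.
R(k) = B(k−1)·f(k)/C(k) = (3*k**2 - 3*k - 1)/(6*k**3 + 9*k**2 + 7*k - 1); s_k = R·t_k = 2**k*(-3*k**2 + 3*k + 1)*factorial(k).
Check: Δs_k = -2**k*(6*k**3 + 9*k**2 + 7*k - 1)*factorial(k). ✓
Σ_(k=2)^n t_k = s_(n+1) − s_(2) = (-2**(n + 1)*(3*n**2 + 3*n - 1)*factorial(n + 1)) − (-40), i.e. -6*2**n*n**3*factorial(n) - 12*2**n*n**2*factorial(n) - 4*2**n*n*factorial(n) + 2*2**n*factorial(n) + 40.

S(n) = -6*2**n*n**3*factorial(n) - 12*2**n*n**2*factorial(n) - 4*2**n*n*factorial(n) + 2*2**n*factorial(n) + 40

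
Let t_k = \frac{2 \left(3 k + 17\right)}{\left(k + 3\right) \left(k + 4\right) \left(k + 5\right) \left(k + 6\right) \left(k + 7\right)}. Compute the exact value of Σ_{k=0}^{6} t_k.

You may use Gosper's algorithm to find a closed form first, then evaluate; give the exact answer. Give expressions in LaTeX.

Σ = 679/25740

Ratio r(k) = (k + 3)*(3*k + 20)/((k + 8)*(3*k + 17)).
Take A(k)=k + 3, B(k)=k + 8, C(k)=k + 17/3.
f must satisfy (k + 3)·f(k+1) − (k + 7)·f(k) = k + 17/3.
deg f ≤ 4 (via 1,1,1).
A polynomial solution: f(k) = k*(k + 5)*(k**2 + 13*k + 54)/216.
Get s_k = R·t_k = k*(k**2 + 13*k + 54)/(36*(k**3 + 13*k**2 + 54*k + 72)) with R(k) = B(k−1)f(k)/C(k) = k*(k + 5)*(k + 7)*(k**2 + 13*k + 54)/(72*(3*k + 17)).
s_(k+1) − s_k = 2*(3*k + 17)/(k**5 + 25*k**4 + 245*k**3 + 1175*k**2 + 2754*k + 2520) = t_k.
Sum = s_(7) − s_(0); s_(7) = 679/25740, s_(0) = 0 ⇒ 679/25740.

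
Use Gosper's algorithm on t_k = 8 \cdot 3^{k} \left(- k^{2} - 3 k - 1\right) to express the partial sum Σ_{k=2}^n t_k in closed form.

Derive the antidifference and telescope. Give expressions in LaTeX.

Ratio r(k) = 3*(k**2 + 5*k + 5)/(k**2 + 3*k + 1).
Normal form (A,B,C) = (3, 1, k**2 + 3*k + 1).
Solve (3)·f(k+1) − (1)·f(k) = k**2 + 3*k + 1.
Bound: deg f ≤ 2.
A polynomial solution: f(k) = (2*k**2 - 1)/4.
R(k) = B(k−1)·f(k)/C(k) = (2*k**2 - 1)/(4*(k**2 + 3*k + 1)); s_k = R·t_k = 3**k*(2 - 4*k**2).
Check: Δs_k = 8*3**k*(-k**2 - 3*k - 1). ✓
Telescope: S(n) = s_(n+1) − s_(2) = 3**(n + 1)*(-4*n**2 - 8*n - 2) − (-126) = -12*3**n*n**2 - 24*3**n*n - 6*3**n + 126.

S(n) = - 12 \cdot 3^{n} n^{2} - 24 \cdot 3^{n} n - 6 \cdot 3^{n} + 126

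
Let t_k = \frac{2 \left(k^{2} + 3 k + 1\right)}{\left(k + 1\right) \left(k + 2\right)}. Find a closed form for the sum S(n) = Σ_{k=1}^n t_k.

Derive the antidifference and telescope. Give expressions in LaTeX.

S(n) = \frac{n \left(2 n + 3\right)}{n + 2}

Step 1: r(k) = (k + 1)*(3*k + (k + 1)**2 + 4)/((k + 3)*(k**2 + 3*k + 1)).
Take A(k)=k + 1, B(k)=k + 3, C(k)=k**2 + 3*k + 1.
Solve (k + 1)·f(k+1) − (k + 2)·f(k) = k**2 + 3*k + 1.
From deg A=1, deg B=1, deg C=2: d=2.
Coefficient equations give f(k) = k**2.
So s_k = (B(k−1)f/C)·t_k = (k**2*(k + 2)/(k**2 + 3*k + 1))·t_k = 2*k**2/(k + 1).
Verify: 2*(k**2 + 3*k + 1)/(k**2 + 3*k + 2) matches t_k.
Evaluate: s_(n+1) = 2*(n**2 + 2*n + 1)/(n + 2); subtract s_(1) = 1 ⇒ S(n) = n*(2*n + 3)/(n + 2).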